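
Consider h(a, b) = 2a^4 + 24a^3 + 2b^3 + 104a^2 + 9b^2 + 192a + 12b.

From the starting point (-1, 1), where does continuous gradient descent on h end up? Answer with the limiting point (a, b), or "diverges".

h is separable, so gradient descent decouples: a follows -∂h/∂a, b follows -∂h/∂b.
∂h/∂a = 8(a + 2)(a + 3)(a + 4); at a=-1 this is 48, so a decreases.
∂h/∂b = 6(b + 1)(b + 2); at b=1 this is 36, so b decreases.
a converges to its nearest critical value -2 (a local min of the a-part); b converges to -1. The iterate converges to (-2, -1).

(-2, -1)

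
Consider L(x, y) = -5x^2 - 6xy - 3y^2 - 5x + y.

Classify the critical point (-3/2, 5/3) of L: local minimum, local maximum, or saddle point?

The Hessian of L is constant: H = [[-10, -6], [-6, -6]].
det(H) = (-10)·(-6) − (-6)² = 24.
det(H) > 0 and tr(H) = -16 < 0, so H is negative definite and the point is a local maximum.

local maximum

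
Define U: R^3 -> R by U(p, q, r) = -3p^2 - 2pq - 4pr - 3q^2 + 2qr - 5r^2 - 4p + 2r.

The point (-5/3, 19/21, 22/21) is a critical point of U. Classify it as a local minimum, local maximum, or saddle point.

local maximum

The Hessian is constant: H = [[-6, -2, -4], [-2, -6, 2], [-4, 2, -10]].
Leading principal minors: Δ₁ = -6, Δ₂ = 32, Δ₃ = -168.
The minors alternate sign starting negative (−, +, −), so H is negative definite: a local maximum.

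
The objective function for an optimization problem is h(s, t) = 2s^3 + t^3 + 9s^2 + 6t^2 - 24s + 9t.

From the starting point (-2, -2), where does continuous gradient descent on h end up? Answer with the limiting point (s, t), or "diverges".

h is separable, so gradient descent decouples: s follows -∂h/∂s, t follows -∂h/∂t.
∂h/∂s = 6(s - 1)(s + 4); at s=-2 this is -36, so s increases.
∂h/∂t = 3(t + 1)(t + 3); at t=-2 this is -3, so t increases.
s converges to its nearest critical value 1 (a local min of the s-part); t converges to -1. The iterate converges to (1, -1).

(1, -1)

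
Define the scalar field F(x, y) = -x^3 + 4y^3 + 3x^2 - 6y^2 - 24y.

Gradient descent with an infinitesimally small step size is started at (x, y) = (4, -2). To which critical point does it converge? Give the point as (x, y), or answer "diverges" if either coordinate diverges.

F is separable, so gradient descent decouples: x follows -∂F/∂x, y follows -∂F/∂y.
∂F/∂x = -3x(x - 2); at x=4 this is -24, so x increases.
∂F/∂y = 12(y - 2)(y + 1); at y=-2 this is 48, so y decreases.
The x-coordinate has no critical point in that direction and runs off to infinity.

diverges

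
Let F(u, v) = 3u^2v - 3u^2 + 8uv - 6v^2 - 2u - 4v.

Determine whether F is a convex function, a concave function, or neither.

neither

The term 3u^2v is cubic, so the Hessian is not constant.
∂²F/∂u² = 6v - 6, which takes both signs as v varies (negative for sufficiently negative v). A diagonal entry of the Hessian changing sign means the Hessian is neither positive- nor negative-semidefinite on all of R^2.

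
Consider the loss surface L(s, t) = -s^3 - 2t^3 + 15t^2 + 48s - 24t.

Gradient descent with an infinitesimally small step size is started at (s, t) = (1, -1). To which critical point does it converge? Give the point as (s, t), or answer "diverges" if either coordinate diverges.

(-4, 1)

L is separable, so gradient descent decouples: s follows -∂L/∂s, t follows -∂L/∂t.
∂L/∂s = -3(s - 4)(s + 4); at s=1 this is 45, so s decreases.
∂L/∂t = -6(t - 4)(t - 1); at t=-1 this is -60, so t increases.
s converges to its nearest critical value -4 (a local min of the s-part); t converges to 1. The iterate converges to (-4, 1).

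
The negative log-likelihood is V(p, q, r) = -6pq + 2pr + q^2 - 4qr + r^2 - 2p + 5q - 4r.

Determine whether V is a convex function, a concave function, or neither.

V is quadratic, so its Hessian is the constant matrix H = [[0, -6, 2], [-6, 2, -4], [2, -4, 2]].
Leading principal minors: 0, -36, 16.
Neither pattern holds ⇒ H is indefinite ⇒ neither convex nor concave.

neither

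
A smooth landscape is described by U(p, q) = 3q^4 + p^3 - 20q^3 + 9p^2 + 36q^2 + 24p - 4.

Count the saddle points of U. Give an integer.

U separates as a function of p plus a function of q, so ∇U=0 decouples.
∂U/∂p = 3(p + 2)(p + 4) = 0 at p ∈ {-4, -2}; ∂U/∂q = 12q(q - 3)(q - 2) = 0 at q ∈ {0, 2, 3}.
The Hessian is diagonal: diag(U_pp, U_qq). Second derivatives: U_pp(-4)=-6, U_pp(-2)=6; U_qq(0)=72, U_qq(2)=-24, U_qq(3)=36.
Saddle points occur where the two diagonal entries have opposite signs: (-4, 0), (-4, 3), (-2, 2). Count: 3.

3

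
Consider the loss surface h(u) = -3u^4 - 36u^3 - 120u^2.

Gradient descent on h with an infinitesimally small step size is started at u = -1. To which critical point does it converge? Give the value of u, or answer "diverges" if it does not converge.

h'(u) = -12u(u + 4)(u + 5), so h'(-1) = 144.
Gradient descent moves in the -h' direction, i.e. u is decreasing.
The nearest critical point in that direction is u = -4, where h'' = 48 > 0 (a local minimum). The iterate converges there.

-4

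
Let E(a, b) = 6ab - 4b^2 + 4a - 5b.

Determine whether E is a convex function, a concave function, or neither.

neither

E is quadratic, so its Hessian is the constant matrix H = [[0, 6], [6, -8]].
det(H) = -36, tr(H) = -8.
det(H) < 0, so H is indefinite: neither convex nor concave.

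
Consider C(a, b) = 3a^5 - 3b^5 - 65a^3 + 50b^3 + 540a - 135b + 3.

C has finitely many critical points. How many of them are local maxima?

C separates as a function of a plus a function of b, so ∇C=0 decouples.
∂C/∂a = 15(a - 3)(a - 2)(a + 2)(a + 3) = 0 at a ∈ {-3, -2, 2, 3}; ∂C/∂b = -15(b - 3)(b - 1)(b + 1)(b + 3) = 0 at b ∈ {-3, -1, 1, 3}.
The Hessian is diagonal: diag(C_aa, C_bb). Second derivatives: C_aa(-3)=-450, C_aa(-2)=300, C_aa(2)=-300, C_aa(3)=450; C_bb(-3)=720, C_bb(-1)=-240, C_bb(1)=240, C_bb(3)=-720.
Local maxima occur where both diagonal entries negative: (-3, -1), (-3, 3), (2, -1), (2, 3). Count: 4.

4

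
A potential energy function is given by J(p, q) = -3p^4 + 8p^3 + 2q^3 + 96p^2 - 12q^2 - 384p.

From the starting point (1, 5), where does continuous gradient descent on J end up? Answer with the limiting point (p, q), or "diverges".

(2, 4)

J is separable, so gradient descent decouples: p follows -∂J/∂p, q follows -∂J/∂q.
∂J/∂p = -12(p - 4)(p - 2)(p + 4); at p=1 this is -180, so p increases.
∂J/∂q = 6q(q - 4); at q=5 this is 30, so q decreases.
p converges to its nearest critical value 2 (a local min of the p-part); q converges to 4. The iterate converges to (2, 4).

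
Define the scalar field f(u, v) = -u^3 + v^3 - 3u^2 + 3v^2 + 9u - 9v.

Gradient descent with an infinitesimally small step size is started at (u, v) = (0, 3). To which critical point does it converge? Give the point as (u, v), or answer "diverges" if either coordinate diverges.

f is separable, so gradient descent decouples: u follows -∂f/∂u, v follows -∂f/∂v.
∂f/∂u = -3(u - 1)(u + 3); at u=0 this is 9, so u decreases.
∂f/∂v = 3(v - 1)(v + 3); at v=3 this is 36, so v decreases.
u converges to its nearest critical value -3 (a local min of the u-part); v converges to 1. The iterate converges to (-3, 1).

(-3, 1)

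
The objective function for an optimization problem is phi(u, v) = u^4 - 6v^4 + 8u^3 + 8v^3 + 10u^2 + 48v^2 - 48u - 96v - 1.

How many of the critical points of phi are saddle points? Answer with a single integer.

phi separates as a function of u plus a function of v, so ∇phi=0 decouples.
∂phi/∂u = 4(u - 1)(u + 3)(u + 4) = 0 at u ∈ {-4, -3, 1}; ∂phi/∂v = -24(v - 2)(v - 1)(v + 2) = 0 at v ∈ {-2, 1, 2}.
The Hessian is diagonal: diag(phi_uu, phi_vv). Second derivatives: phi_uu(-4)=20, phi_uu(-3)=-16, phi_uu(1)=80; phi_vv(-2)=-288, phi_vv(1)=72, phi_vv(2)=-96.
Saddle points occur where the two diagonal entries have opposite signs: (-4, -2), (-4, 2), (-3, 1), (1, -2), (1, 2). Count: 5.

5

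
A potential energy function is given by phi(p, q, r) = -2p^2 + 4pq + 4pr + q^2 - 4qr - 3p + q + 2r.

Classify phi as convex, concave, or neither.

phi is quadratic, so its Hessian is the constant matrix H = [[-4, 4, 4], [4, 2, -4], [4, -4, 0]].
Leading principal minors: -4, -24, -96.
Neither pattern holds ⇒ H is indefinite ⇒ neither convex nor concave.

neither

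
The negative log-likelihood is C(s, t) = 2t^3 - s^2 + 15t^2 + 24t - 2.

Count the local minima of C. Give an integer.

C separates as a function of s plus a function of t, so ∇C=0 decouples.
∂C/∂s = -2s = 0 at s ∈ {0}; ∂C/∂t = 6(t + 1)(t + 4) = 0 at t ∈ {-4, -1}.
The Hessian is diagonal: diag(C_ss, C_tt). Second derivatives: C_ss(0)=-2; C_tt(-4)=-18, C_tt(-1)=18.
Local minima occur where both diagonal entries positive: none. Count: 0.

0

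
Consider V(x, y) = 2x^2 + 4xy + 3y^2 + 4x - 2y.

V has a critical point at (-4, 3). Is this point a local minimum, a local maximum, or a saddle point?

local minimum

The Hessian of V is constant: H = [[4, 4], [4, 6]].
det(H) = 4·6 − 4² = 8.
det(H) > 0 and tr(H) = 10 > 0, so H is positive definite and the point is a local minimum.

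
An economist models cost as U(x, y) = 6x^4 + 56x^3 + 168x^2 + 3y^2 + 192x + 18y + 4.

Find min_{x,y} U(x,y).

-151

U(x,y) separates as P(x) + Q(y) + 4, so its minimum is min P + min Q + 4.
P'(x) = 24(x + 1)(x + 2)(x + 4) vanishes at x ∈ {-4, -2, -1}; Q'(y) = 6y + 18 vanishes at y ∈ {-3}.
Local minima of P (where P''>0): P(-4)=-128, P(-1)=-74. Local minima of Q: Q(-3)=-27.
So the global minimum of U is P(-4) + Q(-3) + 4 = -128 − 27 + 4 = -151, attained at (-4, -3).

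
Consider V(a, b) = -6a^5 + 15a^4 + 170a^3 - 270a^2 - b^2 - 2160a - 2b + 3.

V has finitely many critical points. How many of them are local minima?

V separates as a function of a plus a function of b, so ∇V=0 decouples.
∂V/∂a = -30(a - 4)(a - 3)(a + 2)(a + 3) = 0 at a ∈ {-3, -2, 3, 4}; ∂V/∂b = -2(b + 1) = 0 at b ∈ {-1}.
The Hessian is diagonal: diag(V_aa, V_bb). Second derivatives: V_aa(-3)=1260, V_aa(-2)=-900, V_aa(3)=900, V_aa(4)=-1260; V_bb(-1)=-2.
Local minima occur where both diagonal entries positive: none. Count: 0.

0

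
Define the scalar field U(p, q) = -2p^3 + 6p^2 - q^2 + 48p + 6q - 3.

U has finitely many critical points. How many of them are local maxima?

U separates as a function of p plus a function of q, so ∇U=0 decouples.
∂U/∂p = -6(p - 4)(p + 2) = 0 at p ∈ {-2, 4}; ∂U/∂q = -2(q - 3) = 0 at q ∈ {3}.
The Hessian is diagonal: diag(U_pp, U_qq). Second derivatives: U_pp(-2)=36, U_pp(4)=-36; U_qq(3)=-2.
Local maxima occur where both diagonal entries negative: (4, 3). Count: 1.

1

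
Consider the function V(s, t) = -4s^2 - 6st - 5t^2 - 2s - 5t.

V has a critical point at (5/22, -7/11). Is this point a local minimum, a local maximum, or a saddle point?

local maximum

The Hessian of V is constant: H = [[-8, -6], [-6, -10]].
det(H) = (-8)·(-10) − (-6)² = 44.
det(H) > 0 and tr(H) = -18 < 0, so H is negative definite and the point is a local maximum.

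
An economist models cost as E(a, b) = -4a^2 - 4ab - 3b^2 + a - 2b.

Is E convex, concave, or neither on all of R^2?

E is quadratic, so its Hessian is the constant matrix H = [[-8, -4], [-4, -6]].
det(H) = 32, tr(H) = -14.
det(H) > 0 and tr(H) < 0, so H is negative definite everywhere: concave.

concave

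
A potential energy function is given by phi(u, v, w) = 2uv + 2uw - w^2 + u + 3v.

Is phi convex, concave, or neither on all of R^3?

phi is quadratic, so its Hessian is the constant matrix H = [[0, 2, 2], [2, 0, 0], [2, 0, -2]].
Leading principal minors: 0, -4, 8.
Neither pattern holds ⇒ H is indefinite ⇒ neither convex nor concave.

neither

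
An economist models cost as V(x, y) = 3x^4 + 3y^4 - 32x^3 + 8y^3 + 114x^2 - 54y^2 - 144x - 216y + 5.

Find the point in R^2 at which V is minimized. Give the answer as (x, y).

V(x,y) separates as P(x) + Q(y) + 5, so its minimum is min P + min Q + 5.
P'(x) = 12(x - 4)(x - 3)(x - 1) vanishes at x ∈ {1, 3, 4}; Q'(y) = 12(y - 3)(y + 2)(y + 3) vanishes at y ∈ {-3, -2, 3}.
Local minima of P (where P''>0): P(1)=-59, P(4)=-32. Local minima of Q: Q(-3)=189, Q(3)=-675.
So the global minimum of V is P(1) + Q(3) + 5 = -59 − 675 + 5 = -729, attained at (1, 3).

(1, 3)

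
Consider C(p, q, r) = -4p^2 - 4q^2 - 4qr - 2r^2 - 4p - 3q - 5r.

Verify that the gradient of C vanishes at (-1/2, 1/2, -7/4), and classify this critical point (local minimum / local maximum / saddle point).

local maximum

∇C = (-8p - 4, -8q - 4r - 3, -4q - 4r - 5); substituting (-1/2, 1/2, -7/4) gives ∇C = (0, 0, 0), so (-1/2, 1/2, -7/4) is indeed a critical point.
The Hessian is constant: H = [[-8, 0, 0], [0, -8, -4], [0, -4, -4]].
Leading principal minors: Δ₁ = -8, Δ₂ = 64, Δ₃ = -128.
The minors alternate sign starting negative (−, +, −), so H is negative definite: a local maximum.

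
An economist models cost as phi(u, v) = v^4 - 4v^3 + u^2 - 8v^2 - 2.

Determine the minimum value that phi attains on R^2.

-130

phi(u,v) separates as P(u) + Q(v) − 2, so its minimum is min P + min Q − 2.
P'(u) = 2u vanishes at u ∈ {0}; Q'(v) = 4v(v - 4)(v + 1) vanishes at v ∈ {-1, 0, 4}.
Local minima of P (where P''>0): P(0)=0. Local minima of Q: Q(-1)=-3, Q(4)=-128.
So the global minimum of phi is P(0) + Q(4) − 2 = 0 − 128 − 2 = -130, attained at (0, 4).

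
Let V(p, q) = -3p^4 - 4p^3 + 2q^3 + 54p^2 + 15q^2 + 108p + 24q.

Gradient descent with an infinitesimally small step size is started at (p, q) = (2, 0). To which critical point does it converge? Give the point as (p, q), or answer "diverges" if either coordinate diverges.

V is separable, so gradient descent decouples: p follows -∂V/∂p, q follows -∂V/∂q.
∂V/∂p = -12(p - 3)(p + 1)(p + 3); at p=2 this is 180, so p decreases.
∂V/∂q = 6(q + 1)(q + 4); at q=0 this is 24, so q decreases.
p converges to its nearest critical value -1 (a local min of the p-part); q converges to -1. The iterate converges to (-1, -1).

(-1, -1)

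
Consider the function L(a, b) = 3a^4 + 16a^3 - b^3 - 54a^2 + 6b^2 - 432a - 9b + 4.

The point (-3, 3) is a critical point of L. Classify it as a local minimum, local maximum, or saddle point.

local maximum

The mixed partial ∂²L/∂a∂b is 0, so the Hessian at any point is diag(L_aa, L_bb) = diag(12(3a^2 + 8a - 9), 6(-b + 2)).
At (-3, 3): H = diag(-72, -6).
Both eigenvalues are negative, so H is negative definite: a local maximum.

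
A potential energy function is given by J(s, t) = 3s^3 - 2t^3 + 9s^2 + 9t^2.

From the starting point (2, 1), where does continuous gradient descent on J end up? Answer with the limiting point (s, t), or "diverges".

(0, 0)

J is separable, so gradient descent decouples: s follows -∂J/∂s, t follows -∂J/∂t.
∂J/∂s = 9s(s + 2); at s=2 this is 72, so s decreases.
∂J/∂t = -6t(t - 3); at t=1 this is 12, so t decreases.
s converges to its nearest critical value 0 (a local min of the s-part); t converges to 0. The iterate converges to (0, 0).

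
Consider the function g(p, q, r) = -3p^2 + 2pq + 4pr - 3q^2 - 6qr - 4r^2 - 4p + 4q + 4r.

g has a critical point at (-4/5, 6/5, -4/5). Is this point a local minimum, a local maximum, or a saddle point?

local maximum

The Hessian is constant: H = [[-6, 2, 4], [2, -6, -6], [4, -6, -8]].
Leading principal minors: Δ₁ = -6, Δ₂ = 32, Δ₃ = -40.
The minors alternate sign starting negative (−, +, −), so H is negative definite: a local maximum.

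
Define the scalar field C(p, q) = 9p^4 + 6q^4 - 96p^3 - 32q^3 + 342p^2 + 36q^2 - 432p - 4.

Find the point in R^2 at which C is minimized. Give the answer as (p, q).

(1, 3)

C(p,q) separates as A(p) + B(q) − 4, so its minimum is min A + min B − 4.
A'(p) = 36(p - 4)(p - 3)(p - 1) vanishes at p ∈ {1, 3, 4}; B'(q) = 24q(q - 3)(q - 1) vanishes at q ∈ {0, 1, 3}.
Local minima of A (where A''>0): A(1)=-177, A(4)=-96. Local minima of B: B(0)=0, B(3)=-54.
So the global minimum of C is A(1) + B(3) − 4 = -177 − 54 − 4 = -235, attained at (1, 3).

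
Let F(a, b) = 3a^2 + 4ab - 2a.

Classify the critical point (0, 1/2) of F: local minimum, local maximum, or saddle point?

The Hessian of F is constant: H = [[6, 4], [4, 0]].
det(H) = 6·0 − 4² = -16.
Since det(H) < 0, H is indefinite and the critical point is a saddle point.

saddle point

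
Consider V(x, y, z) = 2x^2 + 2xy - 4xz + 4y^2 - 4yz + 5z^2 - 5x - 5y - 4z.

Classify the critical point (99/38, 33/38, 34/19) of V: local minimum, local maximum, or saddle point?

local minimum

The Hessian is constant: H = [[4, 2, -4], [2, 8, -4], [-4, -4, 10]].
Leading principal minors: Δ₁ = 4, Δ₂ = 28, Δ₃ = 152.
All leading minors are positive, so H is positive definite: a local minimum.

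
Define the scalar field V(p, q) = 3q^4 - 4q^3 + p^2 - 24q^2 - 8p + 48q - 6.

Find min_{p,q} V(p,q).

V(p,q) separates as A(p) + B(q) − 6, so its minimum is min A + min B − 6.
A'(p) = 2p - 8 vanishes at p ∈ {4}; B'(q) = 12(q - 2)(q - 1)(q + 2) vanishes at q ∈ {-2, 1, 2}.
Local minima of A (where A''>0): A(4)=-16. Local minima of B: B(-2)=-112, B(2)=16.
So the global minimum of V is A(4) + B(-2) − 6 = -16 − 112 − 6 = -134, attained at (4, -2).

-134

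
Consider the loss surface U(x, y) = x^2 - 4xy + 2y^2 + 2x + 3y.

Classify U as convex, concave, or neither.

U is quadratic, so its Hessian is the constant matrix H = [[2, -4], [-4, 4]].
det(H) = -8, tr(H) = 6.
det(H) < 0, so H is indefinite: neither convex nor concave.

neither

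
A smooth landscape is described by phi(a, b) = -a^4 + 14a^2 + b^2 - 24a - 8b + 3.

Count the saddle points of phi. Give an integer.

2

phi separates as a function of a plus a function of b, so ∇phi=0 decouples.
∂phi/∂a = -4(a - 2)(a - 1)(a + 3) = 0 at a ∈ {-3, 1, 2}; ∂phi/∂b = 2(b - 4) = 0 at b ∈ {4}.
The Hessian is diagonal: diag(phi_aa, phi_bb). Second derivatives: phi_aa(-3)=-80, phi_aa(1)=16, phi_aa(2)=-20; phi_bb(4)=2.
Saddle points occur where the two diagonal entries have opposite signs: (-3, 4), (2, 4). Count: 2.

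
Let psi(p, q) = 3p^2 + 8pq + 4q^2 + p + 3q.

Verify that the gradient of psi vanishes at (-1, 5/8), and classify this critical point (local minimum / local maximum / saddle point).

∇psi = (6p + 8q + 1, 8p + 8q + 3); substituting (-1, 5/8) gives ∇psi = (0, 0), so (-1, 5/8) is indeed a critical point.
The Hessian of psi is constant: H = [[6, 8], [8, 8]].
det(H) = 6·8 − 8² = -16.
Since det(H) < 0, H is indefinite and the critical point is a saddle point.

saddle point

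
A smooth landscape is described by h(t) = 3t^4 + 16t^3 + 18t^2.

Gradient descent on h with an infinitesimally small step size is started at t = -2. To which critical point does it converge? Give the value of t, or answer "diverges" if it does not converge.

h'(t) = 12t(t + 1)(t + 3), so h'(-2) = 24.
Gradient descent moves in the -h' direction, i.e. t is decreasing.
The nearest critical point in that direction is t = -3, where h'' = 72 > 0 (a local minimum). The iterate converges there.

-3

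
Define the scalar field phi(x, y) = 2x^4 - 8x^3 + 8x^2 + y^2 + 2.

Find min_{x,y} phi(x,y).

2

phi(x,y) separates as P(x) + Q(y) + 2, so its minimum is min P + min Q + 2.
P'(x) = 8x(x - 2)(x - 1) vanishes at x ∈ {0, 1, 2}; Q'(y) = 2y vanishes at y ∈ {0}.
Local minima of P (where P''>0): P(0)=0, P(2)=0. Local minima of Q: Q(0)=0.
So the global minimum of phi is P(0) + Q(0) + 2 = 0 + 0 + 2 = 2, attained at (0, 0).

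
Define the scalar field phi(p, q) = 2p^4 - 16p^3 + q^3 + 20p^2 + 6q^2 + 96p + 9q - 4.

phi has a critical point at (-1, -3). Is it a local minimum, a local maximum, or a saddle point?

The mixed partial ∂²phi/∂p∂q is 0, so the Hessian at any point is diag(phi_pp, phi_qq) = diag(8(3p^2 - 12p + 5), 6(q + 2)).
At (-1, -3): H = diag(160, -6).
The eigenvalues have opposite signs, so H is indefinite: a saddle point.

saddle point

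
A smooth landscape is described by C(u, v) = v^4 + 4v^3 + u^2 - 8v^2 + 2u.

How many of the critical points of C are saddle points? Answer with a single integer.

C separates as a function of u plus a function of v, so ∇C=0 decouples.
∂C/∂u = 2(u + 1) = 0 at u ∈ {-1}; ∂C/∂v = 4v(v - 1)(v + 4) = 0 at v ∈ {-4, 0, 1}.
The Hessian is diagonal: diag(C_uu, C_vv). Second derivatives: C_uu(-1)=2; C_vv(-4)=80, C_vv(0)=-16, C_vv(1)=20.
Saddle points occur where the two diagonal entries have opposite signs: (-1, 0). Count: 1.

1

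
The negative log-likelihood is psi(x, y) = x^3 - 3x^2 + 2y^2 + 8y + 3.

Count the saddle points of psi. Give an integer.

1

psi separates as a function of x plus a function of y, so ∇psi=0 decouples.
∂psi/∂x = 3x(x - 2) = 0 at x ∈ {0, 2}; ∂psi/∂y = 4(y + 2) = 0 at y ∈ {-2}.
The Hessian is diagonal: diag(psi_xx, psi_yy). Second derivatives: psi_xx(0)=-6, psi_xx(2)=6; psi_yy(-2)=4.
Saddle points occur where the two diagonal entries have opposite signs: (0, -2). Count: 1.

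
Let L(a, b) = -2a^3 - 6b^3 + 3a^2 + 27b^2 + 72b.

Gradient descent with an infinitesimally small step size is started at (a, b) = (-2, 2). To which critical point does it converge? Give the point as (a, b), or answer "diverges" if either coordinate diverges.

L is separable, so gradient descent decouples: a follows -∂L/∂a, b follows -∂L/∂b.
∂L/∂a = -6a(a - 1); at a=-2 this is -36, so a increases.
∂L/∂b = -18(b - 4)(b + 1); at b=2 this is 108, so b decreases.
a converges to its nearest critical value 0 (a local min of the a-part); b converges to -1. The iterate converges to (0, -1).

(0, -1)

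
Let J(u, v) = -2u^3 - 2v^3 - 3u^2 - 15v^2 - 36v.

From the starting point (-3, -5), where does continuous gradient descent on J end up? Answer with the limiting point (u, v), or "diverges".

(-1, -3)

J is separable, so gradient descent decouples: u follows -∂J/∂u, v follows -∂J/∂v.
∂J/∂u = -6u(u + 1); at u=-3 this is -36, so u increases.
∂J/∂v = -6(v + 2)(v + 3); at v=-5 this is -36, so v increases.
u converges to its nearest critical value -1 (a local min of the u-part); v converges to -3. The iterate converges to (-1, -3).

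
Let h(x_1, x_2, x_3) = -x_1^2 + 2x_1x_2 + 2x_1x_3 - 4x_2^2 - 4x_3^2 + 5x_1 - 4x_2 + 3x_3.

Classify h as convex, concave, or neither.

h is quadratic, so its Hessian is the constant matrix H = [[-2, 2, 2], [2, -8, 0], [2, 0, -8]].
Leading principal minors: -2, 12, -64.
Signs alternate −, +, − ⇒ H ≺ 0 ⇒ concave.

concave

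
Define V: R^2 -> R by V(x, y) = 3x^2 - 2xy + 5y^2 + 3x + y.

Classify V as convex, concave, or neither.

convex

V is quadratic, so its Hessian is the constant matrix H = [[6, -2], [-2, 10]].
det(H) = 56, tr(H) = 16.
det(H) > 0 and tr(H) > 0, so H is positive definite everywhere: convex.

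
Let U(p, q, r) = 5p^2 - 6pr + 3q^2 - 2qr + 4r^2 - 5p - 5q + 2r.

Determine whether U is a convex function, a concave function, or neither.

U is quadratic, so its Hessian is the constant matrix H = [[10, 0, -6], [0, 6, -2], [-6, -2, 8]].
Leading principal minors: 10, 60, 224.
All positive ⇒ H ≻ 0 ⇒ convex.

convex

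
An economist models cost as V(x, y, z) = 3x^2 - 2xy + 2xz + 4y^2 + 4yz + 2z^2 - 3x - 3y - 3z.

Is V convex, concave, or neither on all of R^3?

convex

V is quadratic, so its Hessian is the constant matrix H = [[6, -2, 2], [-2, 8, 4], [2, 4, 4]].
Leading principal minors: 6, 44, 16.
All positive ⇒ H ≻ 0 ⇒ convex.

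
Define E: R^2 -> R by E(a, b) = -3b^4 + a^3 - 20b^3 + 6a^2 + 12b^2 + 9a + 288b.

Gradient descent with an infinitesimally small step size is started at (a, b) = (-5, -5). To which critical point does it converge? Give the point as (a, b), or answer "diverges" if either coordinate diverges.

diverges

E is separable, so gradient descent decouples: a follows -∂E/∂a, b follows -∂E/∂b.
∂E/∂a = 3(a + 1)(a + 3); at a=-5 this is 24, so a decreases.
∂E/∂b = -12(b - 2)(b + 3)(b + 4); at b=-5 this is 168, so b decreases.
The a-coordinate has no critical point in that direction and runs off to infinity.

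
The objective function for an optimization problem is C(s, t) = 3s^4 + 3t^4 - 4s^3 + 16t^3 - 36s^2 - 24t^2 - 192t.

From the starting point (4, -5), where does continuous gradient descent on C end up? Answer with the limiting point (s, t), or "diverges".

(3, -4)

C is separable, so gradient descent decouples: s follows -∂C/∂s, t follows -∂C/∂t.
∂C/∂s = 12s(s - 3)(s + 2); at s=4 this is 288, so s decreases.
∂C/∂t = 12(t - 2)(t + 2)(t + 4); at t=-5 this is -252, so t increases.
s converges to its nearest critical value 3 (a local min of the s-part); t converges to -4. The iterate converges to (3, -4).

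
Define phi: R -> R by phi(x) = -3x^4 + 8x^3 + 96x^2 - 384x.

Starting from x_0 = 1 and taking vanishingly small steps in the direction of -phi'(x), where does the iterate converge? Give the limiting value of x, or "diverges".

2

phi'(x) = -12(x - 4)(x - 2)(x + 4), so phi'(1) = -180.
Gradient descent moves in the -phi' direction, i.e. x is increasing.
The nearest critical point in that direction is x = 2, where phi'' = 144 > 0 (a local minimum). The iterate converges there.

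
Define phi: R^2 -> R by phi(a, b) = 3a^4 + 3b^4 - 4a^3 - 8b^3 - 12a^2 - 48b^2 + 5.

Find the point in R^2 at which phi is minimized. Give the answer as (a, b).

(2, 4)

phi(a,b) separates as P(a) + Q(b) + 5, so its minimum is min P + min Q + 5.
P'(a) = 12a(a - 2)(a + 1) vanishes at a ∈ {-1, 0, 2}; Q'(b) = 12b(b - 4)(b + 2) vanishes at b ∈ {-2, 0, 4}.
Local minima of P (where P''>0): P(-1)=-5, P(2)=-32. Local minima of Q: Q(-2)=-80, Q(4)=-512.
So the global minimum of phi is P(2) + Q(4) + 5 = -32 − 512 + 5 = -539, attained at (2, 4).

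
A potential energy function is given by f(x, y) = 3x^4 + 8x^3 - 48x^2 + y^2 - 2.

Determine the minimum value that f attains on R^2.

f(x,y) separates as P(x) + Q(y) − 2, so its minimum is min P + min Q − 2.
P'(x) = 12x(x - 2)(x + 4) vanishes at x ∈ {-4, 0, 2}; Q'(y) = 2y vanishes at y ∈ {0}.
Local minima of P (where P''>0): P(-4)=-512, P(2)=-80. Local minima of Q: Q(0)=0.
So the global minimum of f is P(-4) + Q(0) − 2 = -512 + 0 − 2 = -514, attained at (-4, 0).

-514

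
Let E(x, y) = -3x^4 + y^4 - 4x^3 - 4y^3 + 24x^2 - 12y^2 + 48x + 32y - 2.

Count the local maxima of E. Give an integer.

2

E separates as a function of x plus a function of y, so ∇E=0 decouples.
∂E/∂x = -12(x - 2)(x + 1)(x + 2) = 0 at x ∈ {-2, -1, 2}; ∂E/∂y = 4(y - 4)(y - 1)(y + 2) = 0 at y ∈ {-2, 1, 4}.
The Hessian is diagonal: diag(E_xx, E_yy). Second derivatives: E_xx(-2)=-48, E_xx(-1)=36, E_xx(2)=-144; E_yy(-2)=72, E_yy(1)=-36, E_yy(4)=72.
Local maxima occur where both diagonal entries negative: (-2, 1), (2, 1). Count: 2.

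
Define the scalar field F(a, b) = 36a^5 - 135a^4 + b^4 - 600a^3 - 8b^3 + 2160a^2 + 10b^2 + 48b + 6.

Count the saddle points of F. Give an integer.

F separates as a function of a plus a function of b, so ∇F=0 decouples.
∂F/∂a = 180a(a - 4)(a - 2)(a + 3) = 0 at a ∈ {-3, 0, 2, 4}; ∂F/∂b = 4(b - 4)(b - 3)(b + 1) = 0 at b ∈ {-1, 3, 4}.
The Hessian is diagonal: diag(F_aa, F_bb). Second derivatives: F_aa(-3)=-18900, F_aa(0)=4320, F_aa(2)=-3600, F_aa(4)=10080; F_bb(-1)=80, F_bb(3)=-16, F_bb(4)=20.
Saddle points occur where the two diagonal entries have opposite signs: (-3, -1), (-3, 4), (0, 3), (2, -1), (2, 4), (4, 3). Count: 6.

6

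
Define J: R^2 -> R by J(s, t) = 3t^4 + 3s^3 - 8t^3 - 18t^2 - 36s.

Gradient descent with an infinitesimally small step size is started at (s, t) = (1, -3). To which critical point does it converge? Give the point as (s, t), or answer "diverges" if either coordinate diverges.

(2, -1)

J is separable, so gradient descent decouples: s follows -∂J/∂s, t follows -∂J/∂t.
∂J/∂s = 9(s - 2)(s + 2); at s=1 this is -27, so s increases.
∂J/∂t = 12t(t - 3)(t + 1); at t=-3 this is -432, so t increases.
s converges to its nearest critical value 2 (a local min of the s-part); t converges to -1. The iterate converges to (2, -1).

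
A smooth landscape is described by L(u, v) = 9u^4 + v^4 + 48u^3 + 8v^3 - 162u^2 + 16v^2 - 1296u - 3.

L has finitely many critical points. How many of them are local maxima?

L separates as a function of u plus a function of v, so ∇L=0 decouples.
∂L/∂u = 36(u - 3)(u + 3)(u + 4) = 0 at u ∈ {-4, -3, 3}; ∂L/∂v = 4v(v + 2)(v + 4) = 0 at v ∈ {-4, -2, 0}.
The Hessian is diagonal: diag(L_uu, L_vv). Second derivatives: L_uu(-4)=252, L_uu(-3)=-216, L_uu(3)=1512; L_vv(-4)=32, L_vv(-2)=-16, L_vv(0)=32.
Local maxima occur where both diagonal entries negative: (-3, -2). Count: 1.

1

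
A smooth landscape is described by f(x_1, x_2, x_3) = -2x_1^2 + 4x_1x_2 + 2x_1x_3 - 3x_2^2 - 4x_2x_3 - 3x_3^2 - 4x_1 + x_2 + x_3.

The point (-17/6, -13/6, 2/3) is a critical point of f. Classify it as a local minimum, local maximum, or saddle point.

local maximum

The Hessian is constant: H = [[-4, 4, 2], [4, -6, -4], [2, -4, -6]].
Leading principal minors: Δ₁ = -4, Δ₂ = 8, Δ₃ = -24.
The minors alternate sign starting negative (−, +, −), so H is negative definite: a local maximum.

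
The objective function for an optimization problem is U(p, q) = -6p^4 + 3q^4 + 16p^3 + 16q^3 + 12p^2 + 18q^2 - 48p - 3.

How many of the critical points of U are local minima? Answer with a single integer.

U separates as a function of p plus a function of q, so ∇U=0 decouples.
∂U/∂p = -24(p - 2)(p - 1)(p + 1) = 0 at p ∈ {-1, 1, 2}; ∂U/∂q = 12q(q + 1)(q + 3) = 0 at q ∈ {-3, -1, 0}.
The Hessian is diagonal: diag(U_pp, U_qq). Second derivatives: U_pp(-1)=-144, U_pp(1)=48, U_pp(2)=-72; U_qq(-3)=72, U_qq(-1)=-24, U_qq(0)=36.
Local minima occur where both diagonal entries positive: (1, -3), (1, 0). Count: 2.

2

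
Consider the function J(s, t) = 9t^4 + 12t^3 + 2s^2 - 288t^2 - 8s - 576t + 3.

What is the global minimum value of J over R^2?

-3845

J(s,t) separates as P(s) + Q(t) + 3, so its minimum is min P + min Q + 3.
P'(s) = 4s - 8 vanishes at s ∈ {2}; Q'(t) = 36(t - 4)(t + 1)(t + 4) vanishes at t ∈ {-4, -1, 4}.
Local minima of P (where P''>0): P(2)=-8. Local minima of Q: Q(-4)=-768, Q(4)=-3840.
So the global minimum of J is P(2) + Q(4) + 3 = -8 − 3840 + 3 = -3845, attained at (2, 4).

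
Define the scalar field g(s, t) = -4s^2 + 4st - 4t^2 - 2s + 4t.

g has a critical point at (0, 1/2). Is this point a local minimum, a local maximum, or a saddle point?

local maximum

The Hessian of g is constant: H = [[-8, 4], [4, -8]].
det(H) = (-8)·(-8) − 4² = 48.
det(H) > 0 and tr(H) = -16 < 0, so H is negative definite and the point is a local maximum.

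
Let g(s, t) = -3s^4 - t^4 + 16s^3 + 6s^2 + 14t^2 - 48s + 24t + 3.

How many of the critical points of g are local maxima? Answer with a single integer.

g separates as a function of s plus a function of t, so ∇g=0 decouples.
∂g/∂s = -12(s - 4)(s - 1)(s + 1) = 0 at s ∈ {-1, 1, 4}; ∂g/∂t = -4(t - 3)(t + 1)(t + 2) = 0 at t ∈ {-2, -1, 3}.
The Hessian is diagonal: diag(g_ss, g_tt). Second derivatives: g_ss(-1)=-120, g_ss(1)=72, g_ss(4)=-180; g_tt(-2)=-20, g_tt(-1)=16, g_tt(3)=-80.
Local maxima occur where both diagonal entries negative: (-1, -2), (-1, 3), (4, -2), (4, 3). Count: 4.

4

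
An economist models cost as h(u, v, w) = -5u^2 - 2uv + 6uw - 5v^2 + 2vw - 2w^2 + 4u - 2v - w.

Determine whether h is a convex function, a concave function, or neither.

h is quadratic, so its Hessian is the constant matrix H = [[-10, -2, 6], [-2, -10, 2], [6, 2, -4]].
Leading principal minors: -10, 96, -32.
Signs alternate −, +, − ⇒ H ≺ 0 ⇒ concave.

concave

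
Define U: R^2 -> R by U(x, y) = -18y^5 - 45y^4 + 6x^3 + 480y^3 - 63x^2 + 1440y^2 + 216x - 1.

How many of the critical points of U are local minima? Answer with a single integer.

2

U separates as a function of x plus a function of y, so ∇U=0 decouples.
∂U/∂x = 18(x - 4)(x - 3) = 0 at x ∈ {3, 4}; ∂U/∂y = -90y(y - 4)(y + 2)(y + 4) = 0 at y ∈ {-4, -2, 0, 4}.
The Hessian is diagonal: diag(U_xx, U_yy). Second derivatives: U_xx(3)=-18, U_xx(4)=18; U_yy(-4)=5760, U_yy(-2)=-2160, U_yy(0)=2880, U_yy(4)=-17280.
Local minima occur where both diagonal entries positive: (4, -4), (4, 0). Count: 2.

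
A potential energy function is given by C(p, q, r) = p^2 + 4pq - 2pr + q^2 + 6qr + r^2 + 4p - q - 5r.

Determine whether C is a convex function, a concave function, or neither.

neither

C is quadratic, so its Hessian is the constant matrix H = [[2, 4, -2], [4, 2, 6], [-2, 6, 2]].
Leading principal minors: 2, -12, -200.
Neither pattern holds ⇒ H is indefinite ⇒ neither convex nor concave.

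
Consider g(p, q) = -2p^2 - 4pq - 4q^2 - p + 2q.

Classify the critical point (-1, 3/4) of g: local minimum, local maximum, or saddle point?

local maximum

The Hessian of g is constant: H = [[-4, -4], [-4, -8]].
det(H) = (-4)·(-8) − (-4)² = 16.
det(H) > 0 and tr(H) = -12 < 0, so H is negative definite and the point is a local maximum.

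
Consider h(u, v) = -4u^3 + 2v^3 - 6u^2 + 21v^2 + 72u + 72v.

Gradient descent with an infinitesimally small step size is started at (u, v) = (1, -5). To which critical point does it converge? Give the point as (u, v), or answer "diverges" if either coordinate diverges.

h is separable, so gradient descent decouples: u follows -∂h/∂u, v follows -∂h/∂v.
∂h/∂u = -12(u - 2)(u + 3); at u=1 this is 48, so u decreases.
∂h/∂v = 6(v + 3)(v + 4); at v=-5 this is 12, so v decreases.
The v-coordinate has no critical point in that direction and runs off to infinity.

diverges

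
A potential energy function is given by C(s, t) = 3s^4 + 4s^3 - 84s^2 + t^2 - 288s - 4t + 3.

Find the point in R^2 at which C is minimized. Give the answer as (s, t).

C(s,t) separates as P(s) + Q(t) + 3, so its minimum is min P + min Q + 3.
P'(s) = 12(s - 4)(s + 2)(s + 3) vanishes at s ∈ {-3, -2, 4}; Q'(t) = 2(t - 2) vanishes at t ∈ {2}.
Local minima of P (where P''>0): P(-3)=243, P(4)=-1472. Local minima of Q: Q(2)=-4.
So the global minimum of C is P(4) + Q(2) + 3 = -1472 − 4 + 3 = -1473, attained at (4, 2).

(4, 2)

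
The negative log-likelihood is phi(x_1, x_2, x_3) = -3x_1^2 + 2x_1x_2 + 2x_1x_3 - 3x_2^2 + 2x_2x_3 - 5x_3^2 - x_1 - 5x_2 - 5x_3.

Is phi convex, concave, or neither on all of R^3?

phi is quadratic, so its Hessian is the constant matrix H = [[-6, 2, 2], [2, -6, 2], [2, 2, -10]].
Leading principal minors: -6, 32, -256.
Signs alternate −, +, − ⇒ H ≺ 0 ⇒ concave.

concave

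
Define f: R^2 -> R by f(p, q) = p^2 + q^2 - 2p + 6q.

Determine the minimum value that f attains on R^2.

f(p,q) separates as A(p) + B(q), so its minimum is min A + min B.
A'(p) = 2p - 2 vanishes at p ∈ {1}; B'(q) = 2q + 6 vanishes at q ∈ {-3}.
Local minima of A (where A''>0): A(1)=-1. Local minima of B: B(-3)=-9.
So the global minimum of f is A(1) + B(-3) = -1 − 9 = -10, attained at (1, -3).

-10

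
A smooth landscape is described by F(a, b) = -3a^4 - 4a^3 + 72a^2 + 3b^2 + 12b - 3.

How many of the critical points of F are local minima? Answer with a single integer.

1

F separates as a function of a plus a function of b, so ∇F=0 decouples.
∂F/∂a = -12a(a - 3)(a + 4) = 0 at a ∈ {-4, 0, 3}; ∂F/∂b = 6(b + 2) = 0 at b ∈ {-2}.
The Hessian is diagonal: diag(F_aa, F_bb). Second derivatives: F_aa(-4)=-336, F_aa(0)=144, F_aa(3)=-252; F_bb(-2)=6.
Local minima occur where both diagonal entries positive: (0, -2). Count: 1.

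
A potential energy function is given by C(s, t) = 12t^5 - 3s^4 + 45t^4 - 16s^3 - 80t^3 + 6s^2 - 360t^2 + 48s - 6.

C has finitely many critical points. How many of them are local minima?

2

C separates as a function of s plus a function of t, so ∇C=0 decouples.
∂C/∂s = -12(s - 1)(s + 1)(s + 4) = 0 at s ∈ {-4, -1, 1}; ∂C/∂t = 60t(t - 2)(t + 2)(t + 3) = 0 at t ∈ {-3, -2, 0, 2}.
The Hessian is diagonal: diag(C_ss, C_tt). Second derivatives: C_ss(-4)=-180, C_ss(-1)=72, C_ss(1)=-120; C_tt(-3)=-900, C_tt(-2)=480, C_tt(0)=-720, C_tt(2)=2400.
Local minima occur where both diagonal entries positive: (-1, -2), (-1, 2). Count: 2.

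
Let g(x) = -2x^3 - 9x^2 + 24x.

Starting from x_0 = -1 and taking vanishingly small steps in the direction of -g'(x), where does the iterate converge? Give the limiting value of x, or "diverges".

-4

g'(x) = -6(x - 1)(x + 4), so g'(-1) = 36.
Gradient descent moves in the -g' direction, i.e. x is decreasing.
The nearest critical point in that direction is x = -4, where g'' = 30 > 0 (a local minimum). The iterate converges there.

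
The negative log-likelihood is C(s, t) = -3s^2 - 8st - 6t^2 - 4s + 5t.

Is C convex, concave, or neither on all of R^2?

C is quadratic, so its Hessian is the constant matrix H = [[-6, -8], [-8, -12]].
det(H) = 8, tr(H) = -18.
det(H) > 0 and tr(H) < 0, so H is negative definite everywhere: concave.

concave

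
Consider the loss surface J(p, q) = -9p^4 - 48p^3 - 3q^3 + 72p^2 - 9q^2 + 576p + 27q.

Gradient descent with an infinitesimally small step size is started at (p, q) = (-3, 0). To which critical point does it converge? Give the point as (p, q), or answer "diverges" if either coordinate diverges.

J is separable, so gradient descent decouples: p follows -∂J/∂p, q follows -∂J/∂q.
∂J/∂p = -36(p - 2)(p + 2)(p + 4); at p=-3 this is -180, so p increases.
∂J/∂q = -9(q - 1)(q + 3); at q=0 this is 27, so q decreases.
p converges to its nearest critical value -2 (a local min of the p-part); q converges to -3. The iterate converges to (-2, -3).

(-2, -3)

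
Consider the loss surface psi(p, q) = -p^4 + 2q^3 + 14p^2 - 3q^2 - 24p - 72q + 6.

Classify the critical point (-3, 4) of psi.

The mixed partial ∂²psi/∂p∂q is 0, so the Hessian at any point is diag(psi_pp, psi_qq) = diag(4(-3p^2 + 7), 6(2q - 1)).
At (-3, 4): H = diag(-80, 42).
The eigenvalues have opposite signs, so H is indefinite: a saddle point.

saddle point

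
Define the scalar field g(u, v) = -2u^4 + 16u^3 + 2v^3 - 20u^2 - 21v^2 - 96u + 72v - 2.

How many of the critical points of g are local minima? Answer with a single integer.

1

g separates as a function of u plus a function of v, so ∇g=0 decouples.
∂g/∂u = -8(u - 4)(u - 3)(u + 1) = 0 at u ∈ {-1, 3, 4}; ∂g/∂v = 6(v - 4)(v - 3) = 0 at v ∈ {3, 4}.
The Hessian is diagonal: diag(g_uu, g_vv). Second derivatives: g_uu(-1)=-160, g_uu(3)=32, g_uu(4)=-40; g_vv(3)=-6, g_vv(4)=6.
Local minima occur where both diagonal entries positive: (3, 4). Count: 1.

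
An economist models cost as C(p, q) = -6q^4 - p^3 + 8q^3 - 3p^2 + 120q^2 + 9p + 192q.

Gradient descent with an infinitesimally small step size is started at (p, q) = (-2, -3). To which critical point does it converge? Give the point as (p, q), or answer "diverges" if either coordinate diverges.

diverges

C is separable, so gradient descent decouples: p follows -∂C/∂p, q follows -∂C/∂q.
∂C/∂p = -3(p - 1)(p + 3); at p=-2 this is 9, so p decreases.
∂C/∂q = -24(q - 4)(q + 1)(q + 2); at q=-3 this is 336, so q decreases.
The q-coordinate has no critical point in that direction and runs off to infinity.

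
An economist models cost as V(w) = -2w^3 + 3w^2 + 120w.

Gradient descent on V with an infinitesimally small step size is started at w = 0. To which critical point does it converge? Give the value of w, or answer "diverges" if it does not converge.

-4

V'(w) = -6(w - 5)(w + 4), so V'(0) = 120.
Gradient descent moves in the -V' direction, i.e. w is decreasing.
The nearest critical point in that direction is w = -4, where V'' = 54 > 0 (a local minimum). The iterate converges there.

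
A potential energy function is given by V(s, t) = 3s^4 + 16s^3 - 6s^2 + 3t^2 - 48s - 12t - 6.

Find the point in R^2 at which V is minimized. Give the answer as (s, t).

(-4, 2)

V(s,t) separates as P(s) + Q(t) − 6, so its minimum is min P + min Q − 6.
P'(s) = 12(s - 1)(s + 1)(s + 4) vanishes at s ∈ {-4, -1, 1}; Q'(t) = 6(t - 2) vanishes at t ∈ {2}.
Local minima of P (where P''>0): P(-4)=-160, P(1)=-35. Local minima of Q: Q(2)=-12.
So the global minimum of V is P(-4) + Q(2) − 6 = -160 − 12 − 6 = -178, attained at (-4, 2).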